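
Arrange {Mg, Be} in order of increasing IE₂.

Mg < Be

The second ionization energy removes an electron from the +1 ion. For each element: Mg⁺ still has 1 valence electron; Be⁺ still has 1 valence electron.
All are still removing valence electrons, so compare the +1 ions as you would atoms: IE_2 generally rises across a period (higher Z_eff) and falls down a group (larger shell), subject to the usual subshell exceptions.
Valence configurations: Mg⁺ [Ne]3s¹, Be⁺ [He]2s¹.
Approximate IE_2 values (kJ/mol): Mg 1451, Be 1757.
Overall IE_2 order: Mg < Be.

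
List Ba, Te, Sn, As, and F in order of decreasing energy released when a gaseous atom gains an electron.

F > Te > Sn > As > Ba

Adding an electron releases more energy for atoms nearer the top right (short of the noble gases).
Neither a single period nor a single group — weigh both effects.
As > Ba: relative to Ba, both the across-period and down-group shifts push As's electron affinity up.
Sn > As: this pair runs against the simple trend — see the exception note.
Te > Sn: Te lies to the right of Sn in period 5, so the across-period effect alone puts Te higher.
F > Te: relative to Te, both the across-period and down-group shifts push F's electron affinity up.
Note the exception: Sn has a higher electron affinity than As, contrary to the simple trend — adding an electron to As's half-filled np³ subshell costs electron-pairing energy.
Tabulated electron affinity (kJ/mol): F 328, As 78, Sn 107, Te 190, Ba 14.
So from highest to lowest: F > Te > Sn > As > Ba.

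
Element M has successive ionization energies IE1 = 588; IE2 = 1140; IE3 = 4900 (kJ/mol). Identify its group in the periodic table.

Group 2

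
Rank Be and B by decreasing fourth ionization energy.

B > Be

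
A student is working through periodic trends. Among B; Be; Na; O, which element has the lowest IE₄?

After 3 electrons have been removed, what remains? B³⁺ is the bare [He] core; Be³⁺ is already 1 electron into the core; Na³⁺ is already 2 electrons into the core; O³⁺ still has 3 valence electrons.
Breaking into a closed-shell core is much more expensive than removing a leftover valence electron — Na, Be and B have the largest IE_4 here.
The numbers (kJ/mol): B 25026, Be 21007, Na 9543, O 7469.
Hence IE_4: O < Na < Be < B.

O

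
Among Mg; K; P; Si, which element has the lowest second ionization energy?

Mg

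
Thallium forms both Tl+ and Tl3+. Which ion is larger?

Both ions have Z = 81 protons, but Tl3+ has lost more electrons, so its remaining electrons feel a larger effective nuclear charge per electron and are pulled in more tightly.
Higher positive charge → smaller ion, so Tl+ > Tl3+.

Tl+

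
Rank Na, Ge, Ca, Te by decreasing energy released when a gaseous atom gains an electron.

Te > Ge > Na > Ca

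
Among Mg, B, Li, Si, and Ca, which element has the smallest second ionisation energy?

Ca

After 1 electron has been removed, what remains? Mg⁺ still has 1 valence electron; B⁺ still has 2 valence electrons; Li⁺ is the bare [He] core; Si⁺ still has 3 valence electrons; Ca⁺ still has 1 valence electron.
Pulling an electron out of a noble-gas core costs far more than removing a remaining valence electron, so Li sits at the high end of IE_2.
Valence configurations: Mg⁺ [Ne]3s¹, B⁺ [He]2s², Si⁺ [Ne]3s²3p¹, Ca⁺ [Ar]4s¹.
Tabulated IE_2 (kJ/mol): Mg 1451, B 2427, Li 7298, Si 1577, Ca 1145.
So the second ionization energies run Ca < Mg < Si < B < Li.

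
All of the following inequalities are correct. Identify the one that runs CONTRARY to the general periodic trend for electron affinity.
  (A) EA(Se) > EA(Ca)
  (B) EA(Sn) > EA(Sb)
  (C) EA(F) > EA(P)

(B)

The general trend: electron affinity increases across a period and decreases down a group.
(A) Se (period 4, group 16) vs Ca (period 4, group 2): the stated order agrees with the simple trend.
(B) Sn (period 5, group 14) vs Sb (period 5, group 15): the stated order contradicts the simple trend.
(C) F (period 2, group 17) vs P (period 3, group 15): the stated order agrees with the simple trend.
The exception is (B): adding an electron to Sb's half-filled 5p³ is unfavourable, so Sn has the more exothermic EA.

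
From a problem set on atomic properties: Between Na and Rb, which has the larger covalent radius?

Na is in period 3, group 1; Rb is in period 5, group 1.
Moving right in a period, electrons are added to the same shell under a stronger nuclear pull, so atoms get smaller; moving down, a new shell is opened and atoms get larger.
All are in group 1, so atomic radius increases down the group.
So Rb has the larger covalent radius (Rb > Na).

Rb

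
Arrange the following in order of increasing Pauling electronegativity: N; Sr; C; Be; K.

Be is in period 2, group 2; C is in period 2, group 14; N is in period 2, group 15; K is in period 4, group 1; Sr is in period 5, group 2.
Smaller atoms with higher effective nuclear charge are more electronegative.
Neither a single period nor a single group — weigh both effects.
Sr > K: period and group pull opposite ways; the across-period shift dominates (0.95 vs 0.82).
Be > Sr: Be sits above Sr in group 2, so the down-group effect alone puts Be higher.
C > Be: C lies to the right of Be in period 2, so the across-period effect alone puts C higher.
N > C: N lies to the right of C in period 2, so the across-period effect alone puts N higher.
Approximate values (Pauling): Be 1.57, C 2.55, N 3.04, K 0.82, Sr 0.95.
So from lowest to highest: K < Sr < Be < C < N.

K, Sr, Be, C, N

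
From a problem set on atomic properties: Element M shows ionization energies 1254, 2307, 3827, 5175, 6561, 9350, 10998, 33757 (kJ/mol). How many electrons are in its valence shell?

Look for the largest jump between consecutive ionization energies: IE8/IE7 ≈ 3.1, far larger than any earlier ratio.
That jump marks the point where a core electron is being removed. So the atom has 7 valence electrons.

7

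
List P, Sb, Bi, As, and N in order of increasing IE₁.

N is in period 2, group 15; P is in period 3, group 15; As is in period 4, group 15; Sb is in period 5, group 15; Bi is in period 6, group 15.
Removing the outermost electron gets harder across a period and easier down a group.
All are in group 15, so first ionization energy increases up the group.
So from lowest to highest: Bi < Sb < As < P < N.

Bi < Sb < As < P < N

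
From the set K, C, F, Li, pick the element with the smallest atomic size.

Li is in period 2, group 1; C is in period 2, group 14; F is in period 2, group 17; K is in period 4, group 1.
Across a period the added protons contract the valence shell; down a group each new principal shell makes the atom larger.
Here both period and group differ, so the two effects have to be weighed against each other.
C > F: both are in period 2; the period trend gives C the larger value.
Li > C: both are in period 2; the period trend gives Li the larger value.
K > Li: they share group 1; the group trend gives K the larger value.
Tabulated atomic radius (pm): Li 133, C 75, F 64, K 196.
The smallest atomic size among these belongs to F.

F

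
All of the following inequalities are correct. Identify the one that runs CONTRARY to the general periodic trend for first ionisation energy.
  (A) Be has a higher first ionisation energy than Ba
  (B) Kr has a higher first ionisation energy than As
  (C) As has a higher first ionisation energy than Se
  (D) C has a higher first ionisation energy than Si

(C)

The general trend: first ionisation energy increases across a period and decreases down a group.
(A) Be (period 2, group 2) vs Ba (period 6, group 2): the stated order agrees with the simple trend.
(B) Kr (period 4, group 18) vs As (period 4, group 15): the stated order agrees with the simple trend.
(C) As (period 4, group 15) vs Se (period 4, group 16): the stated order contradicts the simple trend.
(D) C (period 2, group 14) vs Si (period 3, group 14): the stated order agrees with the simple trend.
The exception is (C): Se (4p⁴) ionizes more easily than half-filled As (4p³).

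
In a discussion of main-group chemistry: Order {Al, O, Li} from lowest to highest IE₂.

IE_2 is the cost of taking one more electron from the +1 cation: Al⁺ still has 2 valence electrons; O⁺ still has 5 valence electrons; Li⁺ is the bare [He] core.
Pulling an electron out of a noble-gas core costs far more than removing a remaining valence electron, so Li sits at the high end of IE_2.
Valence configurations: Al⁺ [Ne]3s², O⁺ [He]2s²2p³.
Tabulated IE_2 (kJ/mol): Al 1817, O 3388, Li 7298.
Putting it together, IE_2: Al < O < Li.

Al < O < Li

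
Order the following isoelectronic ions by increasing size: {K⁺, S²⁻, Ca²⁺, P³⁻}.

All of these have 18 electrons, so size is governed by nuclear charge alone: the more protons, the stronger the pull on the same electron cloud, and the smaller the ion.
Nuclear charges: Ca²⁺ (Z=20), K⁺ (Z=19), S²⁻ (Z=16), P³⁻ (Z=15).
Smallest to largest: Ca²⁺ < K⁺ < S²⁻ < P³⁻.

Ca²⁺ < K⁺ < S²⁻ < P³⁻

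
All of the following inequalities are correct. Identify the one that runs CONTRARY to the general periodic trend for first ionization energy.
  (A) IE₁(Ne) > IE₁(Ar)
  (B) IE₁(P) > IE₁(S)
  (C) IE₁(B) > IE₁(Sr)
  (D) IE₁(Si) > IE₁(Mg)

(B)

The general trend: first ionization energy increases across a period and decreases down a group.
(A) Ne (period 2, group 18) vs Ar (period 3, group 18): the stated order agrees with the simple trend.
(B) P (period 3, group 15) vs S (period 3, group 16): the stated order contradicts the simple trend.
(C) B (period 2, group 13) vs Sr (period 5, group 2): the stated order agrees with the simple trend.
(D) Si (period 3, group 14) vs Mg (period 3, group 2): the stated order agrees with the simple trend.
The exception is (B): S (3p⁴) ionizes more easily than half-filled P (3p³) because the paired 3p electron in S is pushed out by e⁻–e⁻ repulsion.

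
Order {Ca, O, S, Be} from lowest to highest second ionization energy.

Ca, Be, S, O

IE_2 is the cost of taking one more electron from the +1 cation: Ca⁺ still has 1 valence electron; O⁺ still has 5 valence electrons; S⁺ still has 5 valence electrons; Be⁺ still has 1 valence electron.
All are still removing valence electrons, so compare the +1 ions as you would atoms: IE_2 generally rises across a period (higher Z_eff) and falls down a group (larger shell), subject to the usual subshell exceptions.
Valence configurations: Ca⁺ [Ar]4s¹, O⁺ [He]2s²2p³, S⁺ [Ne]3s²3p³, Be⁺ [He]2s¹.
The numbers (kJ/mol): Ca 1145, O 3388, S 2252, Be 1757.
Overall IE_2 order: Ca < Be < S < O.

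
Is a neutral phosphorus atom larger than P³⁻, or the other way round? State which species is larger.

Forming P³⁻ adds 3 electrons to P. More electron–electron repulsion in the same shell, with unchanged nuclear charge, lets the cloud expand.
An anion is larger than its parent atom: P³⁻ > P.

P³⁻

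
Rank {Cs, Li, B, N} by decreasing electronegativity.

Electronegativity increases across a period and decreases down a group, tracking effective nuclear charge and atomic size.
Here both period and group differ, so the two effects have to be weighed against each other.
Li > Cs: they share group 1; the group trend gives Li the larger value.
B > Li: both are in period 2; the period trend gives B the larger value.
N > B: N lies to the right of B in period 2, so the across-period effect alone puts N higher.
Tabulated electronegativity (Pauling): Li 0.98, B 2.04, N 3.04, Cs 0.79.
So from highest to lowest: N > B > Li > Cs.

N, B, Li, Cs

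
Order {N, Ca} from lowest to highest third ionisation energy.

After 2 electrons have been removed, what remains? N²⁺ still has 3 valence electrons; Ca²⁺ is the bare [Ar] core.
Pulling an electron out of a noble-gas core costs far more than removing a remaining valence electron, so Ca sits at the high end of IE_3.
Approximate IE_3 values (kJ/mol): N 4578, Ca 4912.
So the third ionization energies run N < Ca.

N, Ca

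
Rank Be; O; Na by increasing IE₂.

The second ionization energy removes an electron from the +1 ion. For each element: Be⁺ still has 1 valence electron; O⁺ still has 5 valence electrons; Na⁺ is the bare [Ne] core.
Core electrons are held far more tightly than valence electrons, so Na tops the IE_2 order.
Valence configurations: Be⁺ [He]2s¹, O⁺ [He]2s²2p³.
The numbers (kJ/mol): Be 1757, O 3388, Na 4562.
Hence IE_2: Be < O < Na.

Be, O, Na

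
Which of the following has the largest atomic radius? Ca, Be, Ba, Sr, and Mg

Ba

Across a period the added protons contract the valence shell; down a group each new principal shell makes the atom larger.
All are in group 2, so atomic radius increases down the group.
The largest atomic radius among these belongs to Ba.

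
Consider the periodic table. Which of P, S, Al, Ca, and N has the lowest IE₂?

Ca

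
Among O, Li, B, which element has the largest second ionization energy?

After 1 electron has been removed, what remains? O⁺ still has 5 valence electrons; Li⁺ is the bare [He] core; B⁺ still has 2 valence electrons.
Core electrons are held far more tightly than valence electrons, so Li tops the IE_2 order.
Valence configurations: O⁺ [He]2s²2p³, B⁺ [He]2s².
Tabulated IE_2 (kJ/mol): O 3388, Li 7298, B 2427.
Putting it together, IE_2: B < O < Li.

Li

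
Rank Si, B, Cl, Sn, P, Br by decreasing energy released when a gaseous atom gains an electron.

Cl > Br > Si > Sn > P > B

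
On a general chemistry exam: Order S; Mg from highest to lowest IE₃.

Mg > S

IE_3 is the cost of taking one more electron from the +2 cation: S²⁺ still has 4 valence electrons; Mg²⁺ is the bare [Ne] core.
Core electrons are held far more tightly than valence electrons, so Mg tops the IE_3 order.
Approximate IE_3 values (kJ/mol): S 3357, Mg 7733.
Putting it together, IE_3: S < Mg.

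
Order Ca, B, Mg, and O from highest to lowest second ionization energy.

O > B > Mg > Ca

The second ionization energy removes an electron from the +1 ion. For each element: Ca⁺ still has 1 valence electron; B⁺ still has 2 valence electrons; Mg⁺ still has 1 valence electron; O⁺ still has 5 valence electrons.
All are still removing valence electrons, so compare the +1 ions as you would atoms: IE_2 generally rises across a period (higher Z_eff) and falls down a group (larger shell), subject to the usual subshell exceptions.
Valence configurations: Ca⁺ [Ar]4s¹, B⁺ [He]2s², Mg⁺ [Ne]3s¹, O⁺ [He]2s²2p³.
Approximate IE_2 values (kJ/mol): Ca 1145, B 2427, Mg 1451, O 3388.
Overall IE_2 order: Ca < Mg < B < O.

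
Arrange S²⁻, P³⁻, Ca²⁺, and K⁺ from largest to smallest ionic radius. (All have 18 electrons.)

P³⁻ > S²⁻ > K⁺ > Ca²⁺

All of these have 18 electrons, so size is governed by nuclear charge alone: the more protons, the stronger the pull on the same electron cloud, and the smaller the ion.
Nuclear charges: Ca²⁺ (Z=20), K⁺ (Z=19), S²⁻ (Z=16), P³⁻ (Z=15).
Largest to smallest: P³⁻ > S²⁻ > K⁺ > Ca²⁺.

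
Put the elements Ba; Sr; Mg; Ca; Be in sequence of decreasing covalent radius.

Be is in period 2, group 2; Mg is in period 3, group 2; Ca is in period 4, group 2; Sr is in period 5, group 2; Ba is in period 6, group 2.
Radius decreases left→right (rising Z_eff, same n) and increases top→bottom (higher n).
All are in group 2, so atomic radius increases down the group.
So from largest to smallest: Ba > Sr > Ca > Mg > Be.

Ba > Sr > Ca > Mg > Be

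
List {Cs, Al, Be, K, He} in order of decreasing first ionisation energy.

He > Be > Al > K > Cs

He is in period 1, group 18; Be is in period 2, group 2; Al is in period 3, group 13; K is in period 4, group 1; Cs is in period 6, group 1.
IE₁ increases left→right with effective nuclear charge and decreases top→bottom as the valence shell moves farther out.
These span different periods and groups, so the two trends combine.
K > Cs: they share group 1; the group trend gives K the larger value.
Al > K: relative to K, both the across-period and down-group shifts push Al's first ionization energy up.
Be > Al: period and group pull opposite ways; the down-group shift dominates (900 vs 578 kJ/mol).
He > Be: relative to Be, both the across-period and down-group shifts push He's first ionization energy up.
Approximate values (kJ/mol): He 2372, Be 900, Al 578, K 419, Cs 376.
So from highest to lowest: He > Be > Al > K > Cs.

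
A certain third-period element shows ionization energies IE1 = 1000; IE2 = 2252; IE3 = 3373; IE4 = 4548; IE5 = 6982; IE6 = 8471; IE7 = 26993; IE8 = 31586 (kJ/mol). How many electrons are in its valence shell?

Look for the largest jump between consecutive ionization energies: IE7/IE6 ≈ 3.2, far larger than any earlier ratio.
That jump marks the point where a core electron is being removed. So the atom has 6 valence electrons.

6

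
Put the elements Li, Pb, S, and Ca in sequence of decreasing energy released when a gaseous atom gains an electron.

Li is in period 2, group 1; S is in period 3, group 16; Ca is in period 4, group 2; Pb is in period 6, group 14.
EA tends to increase across a period and decrease down a group, though the pattern is less regular than for IE or radius.
Here both period and group differ, so the two effects have to be weighed against each other.
Pb > Ca: period and group pull opposite ways; the across-period shift dominates (35 vs 2 kJ/mol).
Li > Pb: period and group pull opposite ways; the down-group shift dominates (60 vs 35 kJ/mol).
S > Li: the two effects oppose for this pair; the across-period effect wins (200 vs 60 kJ/mol).
For reference (kJ/mol): Li 60, S 200, Ca 2, Pb 35.
So from highest to lowest: S > Li > Pb > Ca.

S > Li > Pb > Ca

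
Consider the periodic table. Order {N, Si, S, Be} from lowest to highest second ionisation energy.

Si < Be < S < N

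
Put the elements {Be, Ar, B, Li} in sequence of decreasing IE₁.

Li is in period 2, group 1; Be is in period 2, group 2; B is in period 2, group 13; Ar is in period 3, group 18.
Removing the outermost electron gets harder across a period and easier down a group.
Here both period and group differ, so the two effects have to be weighed against each other.
B > Li: both are in period 2; the period trend gives B the larger value.
Be > B: this pair runs against the simple trend — see the exception note.
Ar > Be: period and group pull opposite ways; the across-period shift dominates (1521 vs 900 kJ/mol).
Note the exception: Be has a higher first ionization energy than B, contrary to the simple trend — removing B's lone 2p electron is easier than breaking Be's filled 2s².
Tabulated first ionization energy (kJ/mol): Li 520, Be 900, B 801, Ar 1521.
So from highest to lowest: Ar > Be > B > Li.

Ar, Be, B, Li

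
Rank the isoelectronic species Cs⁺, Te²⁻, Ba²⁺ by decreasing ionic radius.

All of these have 54 electrons, so size is governed by nuclear charge alone: the more protons, the stronger the pull on the same electron cloud, and the smaller the ion.
Nuclear charges: Ba²⁺ (Z=56), Cs⁺ (Z=55), Te²⁻ (Z=52).
Largest to smallest: Te²⁻ > Cs⁺ > Ba²⁺.

Te²⁻ > Cs⁺ > Ba²⁺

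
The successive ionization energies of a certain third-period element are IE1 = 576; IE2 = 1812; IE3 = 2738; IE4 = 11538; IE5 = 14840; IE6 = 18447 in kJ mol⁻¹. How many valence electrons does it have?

3

Look for the largest jump between consecutive ionization energies: IE4/IE3 ≈ 4.2, far larger than any earlier ratio.
That jump marks the point where a core electron is being removed. So the atom has 3 valence electrons.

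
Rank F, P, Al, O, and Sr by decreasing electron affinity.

Electron affinity generally becomes more exothermic across a period toward the halogens and less exothermic down a group.
Here both period and group differ, so the two effects have to be weighed against each other.
Al > Sr: both effects reinforce here, so Al is clearly the higher of the two.
P > Al: both are in period 3; the period trend gives P the larger value.
O > P: both effects reinforce here, so O is clearly the higher of the two.
F > O: both are in period 2; the period trend gives F the larger value.
For reference (kJ/mol): O 141, F 328, Al 42, P 72, Sr 5.
So from highest to lowest: F > O > P > Al > Sr.

F > O > P > Al > Sr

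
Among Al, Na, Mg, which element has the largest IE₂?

Na

After 1 electron has been removed, what remains? Al⁺ still has 2 valence electrons; Na⁺ is the bare [Ne] core; Mg⁺ still has 1 valence electron.
Breaking into a closed-shell core is much more expensive than removing a leftover valence electron — Na has the largest IE_2 here.
Valence configurations: Al⁺ [Ne]3s², Mg⁺ [Ne]3s¹.
Approximate IE_2 values (kJ/mol): Al 1817, Na 4562, Mg 1451.
So the second ionization energies run Mg < Al < Na.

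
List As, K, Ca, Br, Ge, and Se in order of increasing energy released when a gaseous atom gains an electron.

Ca < K < As < Ge < Se < Br

Electron affinity generally becomes more exothermic across a period toward the halogens and less exothermic down a group.
All lie in period 4; the across-period trend (electron affinity increases left to right) applies, with the exception below.
Note the exception: K has a higher electron affinity than Ca, contrary to the simple trend — adding an electron to Ca (ns²) has to open a new, higher-energy np subshell, which is unfavourable.
Note the exception: Ge has a higher electron affinity than As, contrary to the simple trend — adding an electron to As's half-filled 4p³ is unfavourable, so Ge (4p²) has the more exothermic EA.
For reference (kJ/mol): K 48, Ca 2, Ge 119, As 78, Se 195, Br 325.
So from lowest to highest: Ca < K < As < Ge < Se < Br.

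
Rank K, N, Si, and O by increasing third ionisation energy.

Si, K, N, O

Consider each +2 ion: K²⁺ is already 1 electron into the core; N²⁺ still has 3 valence electrons; Si²⁺ still has 2 valence electrons; O²⁺ still has 4 valence electrons.
Usually core removal costs more than valence removal, but here the competition is close: a tightly held n=2 valence electron can cost more to remove than an n=3 core electron, so the actual values have to decide it.
Valence configurations: N²⁺ [He]2s²2p¹, Si²⁺ [Ne]3s², O²⁺ [He]2s²2p².
Approximate IE_3 values (kJ/mol): K 4420, N 4578, Si 3232, O 5300.
Overall IE_3 order: Si < K < N < O.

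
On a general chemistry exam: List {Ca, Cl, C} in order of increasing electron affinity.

C is in period 2, group 14; Cl is in period 3, group 17; Ca is in period 4, group 2.
Adding an electron releases more energy for atoms nearer the top right (short of the noble gases).
Neither a single period nor a single group — weigh both effects.
C > Ca: both effects reinforce here, so C is clearly the higher of the two.
Cl > C: the two effects oppose for this pair; the across-period effect wins (349 vs 122 kJ/mol).
For reference (kJ/mol): C 122, Cl 349, Ca 2.
So from lowest to highest: Ca < C < Cl.

Ca < C < Cl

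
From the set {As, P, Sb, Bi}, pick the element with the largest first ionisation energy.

P

P is in period 3, group 15; As is in period 4, group 15; Sb is in period 5, group 15; Bi is in period 6, group 15.
Removing the outermost electron gets harder across a period and easier down a group.
All are in group 15, so first ionization energy increases up the group.
The largest first ionisation energy among these belongs to P.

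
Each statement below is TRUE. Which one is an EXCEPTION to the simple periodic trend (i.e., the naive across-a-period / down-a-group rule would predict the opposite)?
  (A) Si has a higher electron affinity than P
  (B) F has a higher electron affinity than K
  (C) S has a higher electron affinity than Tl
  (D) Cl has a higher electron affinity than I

The general trend: electron affinity increases across a period and decreases down a group.
(A) Si (period 3, group 14) vs P (period 3, group 15): the stated order contradicts the simple trend.
(B) F (period 2, group 17) vs K (period 4, group 1): the stated order agrees with the simple trend.
(C) S (period 3, group 16) vs Tl (period 6, group 13): the stated order agrees with the simple trend.
(D) Cl (period 3, group 17) vs I (period 5, group 17): the stated order agrees with the simple trend.
The exception is (A): adding an electron to P's half-filled 3p³ is unfavourable, so Si (3p²) has the more exothermic EA.

(A)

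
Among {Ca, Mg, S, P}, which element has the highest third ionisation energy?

Mg

Consider each +2 ion: Ca²⁺ is the bare [Ar] core; Mg²⁺ is the bare [Ne] core; S²⁺ still has 4 valence electrons; P²⁺ still has 3 valence electrons.
Breaking into a closed-shell core is much more expensive than removing a leftover valence electron — Ca and Mg have the largest IE_3 here.
Valence configurations: S²⁺ [Ne]3s²3p², P²⁺ [Ne]3s²3p¹.
Approximate IE_3 values (kJ/mol): Ca 4912, Mg 7733, S 3357, P 2914.
So the third ionization energies run P < S < Ca < Mg.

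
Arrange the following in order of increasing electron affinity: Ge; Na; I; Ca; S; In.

Ca < In < Na < Ge < S < I

Na is in period 3, group 1; S is in period 3, group 16; Ca is in period 4, group 2; Ge is in period 4, group 14; In is in period 5, group 13; I is in period 5, group 17.
Atoms with high Z_eff and room in the valence shell (especially the halogens) have the most exothermic electron affinities.
Neither a single period nor a single group — weigh both effects.
In > Ca: period and group pull opposite ways; the across-period shift dominates (29 vs 2 kJ/mol).
Na > In: period and group pull opposite ways; the down-group shift dominates (53 vs 29 kJ/mol).
Ge > Na: period and group pull opposite ways; the across-period shift dominates (119 vs 53 kJ/mol).
S > Ge: relative to Ge, both the across-period and down-group shifts push S's electron affinity up.
I > S: period and group pull opposite ways; the across-period shift dominates (295 vs 200 kJ/mol).
Tabulated electron affinity (kJ/mol): Na 53, S 200, Ca 2, Ge 119, In 29, I 295.
So from lowest to highest: Ca < In < Na < Ge < S < I.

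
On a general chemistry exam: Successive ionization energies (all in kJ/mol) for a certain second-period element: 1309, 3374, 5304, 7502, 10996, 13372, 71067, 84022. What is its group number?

Group 16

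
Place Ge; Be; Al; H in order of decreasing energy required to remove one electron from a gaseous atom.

H > Be > Ge > Al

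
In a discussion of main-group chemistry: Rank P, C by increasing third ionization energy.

P < C

IE_3 is the cost of taking one more electron from the +2 cation: P²⁺ still has 3 valence electrons; C²⁺ still has 2 valence electrons.
All are still removing valence electrons, so compare the +2 ions as you would atoms: IE_3 generally rises across a period (higher Z_eff) and falls down a group (larger shell), subject to the usual subshell exceptions.
Valence configurations: P²⁺ [Ne]3s²3p¹, C²⁺ [He]2s².
The numbers (kJ/mol): P 2914, C 4620.
So the third ionization energies run P < C.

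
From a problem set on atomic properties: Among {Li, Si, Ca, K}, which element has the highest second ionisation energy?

Li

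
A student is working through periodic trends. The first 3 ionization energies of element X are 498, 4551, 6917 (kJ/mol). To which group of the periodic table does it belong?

Look for the largest jump between consecutive ionization energies: IE2/IE1 ≈ 9.1, far larger than any earlier ratio.
That jump marks the point where a core electron is being removed. So the atom has 1 valence electron.
A main-group element with 1 valence electron is in group 1.

Group 1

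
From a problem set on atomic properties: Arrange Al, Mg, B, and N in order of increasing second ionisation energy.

Mg < Al < B < N

The second ionization energy removes an electron from the +1 ion. For each element: Al⁺ still has 2 valence electrons; Mg⁺ still has 1 valence electron; B⁺ still has 2 valence electrons; N⁺ still has 4 valence electrons.
All are still removing valence electrons, so compare the +1 ions as you would atoms: IE_2 generally rises across a period (higher Z_eff) and falls down a group (larger shell), subject to the usual subshell exceptions.
Valence configurations: Al⁺ [Ne]3s², Mg⁺ [Ne]3s¹, B⁺ [He]2s², N⁺ [He]2s²2p².
The numbers (kJ/mol): Al 1817, Mg 1451, B 2427, N 2856.
Overall IE_2 order: Mg < Al < B < N.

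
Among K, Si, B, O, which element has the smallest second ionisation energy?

Si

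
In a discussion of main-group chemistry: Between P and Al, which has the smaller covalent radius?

Atomic radius shrinks across a period as nuclear charge pulls the same shell inward, and grows down a group as new shells are added.
All lie in period 3, so atomic radius increases right to left.
So P has the smaller covalent radius (P < Al).

P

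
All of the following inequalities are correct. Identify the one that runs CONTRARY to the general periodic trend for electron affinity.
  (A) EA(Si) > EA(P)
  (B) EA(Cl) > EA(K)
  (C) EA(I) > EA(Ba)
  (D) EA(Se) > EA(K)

The general trend: electron affinity increases across a period and decreases down a group.
(A) Si (period 3, group 14) vs P (period 3, group 15): the stated order contradicts the simple trend.
(B) Cl (period 3, group 17) vs K (period 4, group 1): the stated order agrees with the simple trend.
(C) I (period 5, group 17) vs Ba (period 6, group 2): the stated order agrees with the simple trend.
(D) Se (period 4, group 16) vs K (period 4, group 1): the stated order agrees with the simple trend.
The exception is (A): adding an electron to P's half-filled 3p³ is unfavourable, so Si (3p²) has the more exothermic EA.

(A)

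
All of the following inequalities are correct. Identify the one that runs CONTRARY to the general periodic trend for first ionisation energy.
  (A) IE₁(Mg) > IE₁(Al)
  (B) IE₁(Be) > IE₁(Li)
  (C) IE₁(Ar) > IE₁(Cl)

(A)

The general trend: first ionisation energy increases across a period and decreases down a group.
(A) Mg (period 3, group 2) vs Al (period 3, group 13): the stated order contradicts the simple trend.
(B) Be (period 2, group 2) vs Li (period 2, group 1): the stated order agrees with the simple trend.
(C) Ar (period 3, group 18) vs Cl (period 3, group 17): the stated order agrees with the simple trend.
The exception is (A): Al's single 3p electron is easier to remove than one from Mg's filled 3s².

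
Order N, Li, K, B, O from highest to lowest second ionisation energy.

The second ionization energy removes an electron from the +1 ion. For each element: N⁺ still has 4 valence electrons; Li⁺ is the bare [He] core; K⁺ is the bare [Ar] core; B⁺ still has 2 valence electrons; O⁺ still has 5 valence electrons.
Usually core removal costs more than valence removal, but here the competition is close: a tightly held n=2 valence electron can cost more to remove than an n=3 core electron, so the actual values have to decide it.
Valence configurations: N⁺ [He]2s²2p², B⁺ [He]2s², O⁺ [He]2s²2p³.
Approximate IE_2 values (kJ/mol): N 2856, Li 7298, K 3052, B 2427, O 3388.
Putting it together, IE_2: B < N < K < O < Li.

Li > O > K > N > B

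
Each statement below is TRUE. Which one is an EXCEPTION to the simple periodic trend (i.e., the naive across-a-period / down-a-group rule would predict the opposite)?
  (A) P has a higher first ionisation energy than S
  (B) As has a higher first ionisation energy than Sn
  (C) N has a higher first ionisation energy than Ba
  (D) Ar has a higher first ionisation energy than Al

(A)

The general trend: first ionisation energy increases across a period and decreases down a group.
(A) P (period 3, group 15) vs S (period 3, group 16): the stated order contradicts the simple trend.
(B) As (period 4, group 15) vs Sn (period 5, group 14): the stated order agrees with the simple trend.
(C) N (period 2, group 15) vs Ba (period 6, group 2): the stated order agrees with the simple trend.
(D) Ar (period 3, group 18) vs Al (period 3, group 13): the stated order agrees with the simple trend.
The exception is (A): S (3p⁴) ionizes more easily than half-filled P (3p³) because the paired 3p electron in S is pushed out by e⁻–e⁻ repulsion.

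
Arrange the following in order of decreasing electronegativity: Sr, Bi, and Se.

Smaller atoms with higher effective nuclear charge are more electronegative.
Neither a single period nor a single group — weigh both effects.
Bi > Sr: the two effects oppose for this pair; the across-period effect wins (2.02 vs 0.95).
Se > Bi: both effects reinforce here, so Se is clearly the higher of the two.
Tabulated electronegativity (Pauling): Se 2.55, Sr 0.95, Bi 2.02.
So from highest to lowest: Se > Bi > Sr.

Se > Bi > Sr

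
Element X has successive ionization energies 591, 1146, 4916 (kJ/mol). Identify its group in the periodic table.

Group 2

Look for the largest jump between consecutive ionization energies: IE3/IE2 ≈ 4.3, far larger than any earlier ratio.
That jump marks the point where a core electron is being removed. So the atom has 2 valence electrons.
A main-group element with 2 valence electrons is in group 2.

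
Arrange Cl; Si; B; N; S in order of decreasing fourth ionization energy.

The fourth ionization energy removes an electron from the +3 ion. For each element: Cl³⁺ still has 4 valence electrons; Si³⁺ still has 1 valence electron; B³⁺ is the bare [He] core; N³⁺ still has 2 valence electrons; S³⁺ still has 3 valence electrons.
Pulling an electron out of a noble-gas core costs far more than removing a remaining valence electron, so B sits at the high end of IE_4.
Valence configurations: Cl³⁺ [Ne]3s²3p², Si³⁺ [Ne]3s¹, N³⁺ [He]2s², S³⁺ [Ne]3s²3p¹.
Approximate IE_4 values (kJ/mol): Cl 5159, Si 4356, B 25026, N 7475, S 4556.
Hence IE_4: Si < S < Cl < N < B.

B > N > Cl > S > Si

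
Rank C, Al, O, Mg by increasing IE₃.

The third ionization energy removes an electron from the +2 ion. For each element: C²⁺ still has 2 valence electrons; Al²⁺ still has 1 valence electron; O²⁺ still has 4 valence electrons; Mg²⁺ is the bare [Ne] core.
Pulling an electron out of a noble-gas core costs far more than removing a remaining valence electron, so Mg sits at the high end of IE_3.
Valence configurations: C²⁺ [He]2s², Al²⁺ [Ne]3s¹, O²⁺ [He]2s²2p².
Tabulated IE_3 (kJ/mol): C 4620, Al 2745, O 5300, Mg 7733.
Overall IE_3 order: Al < C < O < Mg.

Al < C < O < Mg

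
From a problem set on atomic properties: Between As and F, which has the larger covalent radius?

As

Radius decreases left→right (rising Z_eff, same n) and increases top→bottom (higher n).
These span different periods and groups, so the two trends combine.
As > F: both effects reinforce here, so As is clearly the larger of the two.
Tabulated atomic radius (pm): F 64, As 121.
So As has the larger covalent radius (As > F).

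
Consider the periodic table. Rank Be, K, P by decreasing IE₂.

K > P > Be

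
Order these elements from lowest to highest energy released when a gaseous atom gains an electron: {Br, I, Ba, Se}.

Ba, Se, I, Br

Se is in period 4, group 16; Br is in period 4, group 17; I is in period 5, group 17; Ba is in period 6, group 2.
EA tends to increase across a period and decrease down a group, though the pattern is less regular than for IE or radius.
These span different periods and groups, so the two trends combine.
Se > Ba: both effects reinforce here, so Se is clearly the higher of the two.
I > Se: the two effects oppose for this pair; the across-period effect wins (295 vs 195 kJ/mol).
Br > I: they share group 17; the group trend gives Br the larger value.
Approximate values (kJ/mol): Se 195, Br 325, I 295, Ba 14.
So from lowest to highest: Ba < Se < I < Br.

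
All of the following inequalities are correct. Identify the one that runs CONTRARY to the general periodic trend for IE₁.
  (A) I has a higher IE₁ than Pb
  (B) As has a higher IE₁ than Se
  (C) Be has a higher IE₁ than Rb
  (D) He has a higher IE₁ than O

The general trend: IE₁ increases across a period and decreases down a group.
(A) I (period 5, group 17) vs Pb (period 6, group 14): the stated order agrees with the simple trend.
(B) As (period 4, group 15) vs Se (period 4, group 16): the stated order contradicts the simple trend.
(C) Be (period 2, group 2) vs Rb (period 5, group 1): the stated order agrees with the simple trend.
(D) He (period 1, group 18) vs O (period 2, group 16): the stated order agrees with the simple trend.
The exception is (B): Se (4p⁴) ionizes more easily than half-filled As (4p³).

(B)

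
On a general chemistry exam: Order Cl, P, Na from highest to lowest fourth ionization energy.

Consider each +3 ion: Cl³⁺ still has 4 valence electrons; P³⁺ still has 2 valence electrons; Na³⁺ is already 2 electrons into the core.
Breaking into a closed-shell core is much more expensive than removing a leftover valence electron — Na has the largest IE_4 here.
Valence configurations: Cl³⁺ [Ne]3s²3p², P³⁺ [Ne]3s².
Approximate IE_4 values (kJ/mol): Cl 5159, P 4964, Na 9543.
Putting it together, IE_4: P < Cl < Na.

Na, Cl, P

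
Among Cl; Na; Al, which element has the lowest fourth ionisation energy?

Consider each +3 ion: Cl³⁺ still has 4 valence electrons; Na³⁺ is already 2 electrons into the core; Al³⁺ is the bare [Ne] core.
Pulling an electron out of a noble-gas core costs far more than removing a remaining valence electron, so Na and Al sit at the high end of IE_4.
The numbers (kJ/mol): Cl 5159, Na 9543, Al 11577.
Overall IE_4 order: Cl < Na < Al.

Cl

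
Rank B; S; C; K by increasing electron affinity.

B is in period 2, group 13; C is in period 2, group 14; S is in period 3, group 16; K is in period 4, group 1.
Electron affinity generally becomes more exothermic across a period toward the halogens and less exothermic down a group.
Here both period and group differ, so the two effects have to be weighed against each other.
K > B: this pair runs against the simple trend — see the exception note.
C > K: relative to K, both the across-period and down-group shifts push C's electron affinity up.
S > C: period and group pull opposite ways; the across-period shift dominates (200 vs 122 kJ/mol).
Note the exception: K has a higher electron affinity than B, contrary to the simple trend — B's ns²np¹ configuration gives only a small electron affinity — the sparsely filled np subshell binds an added electron weakly.
Tabulated electron affinity (kJ/mol): B 27, C 122, S 200, K 48.
So from lowest to highest: B < K < C < S.

B < K < C < S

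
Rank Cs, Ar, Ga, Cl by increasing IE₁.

Removing the outermost electron gets harder across a period and easier down a group.
Neither a single period nor a single group — weigh both effects.
Ga > Cs: relative to Cs, both the across-period and down-group shifts push Ga's first ionization energy up.
Cl > Ga: relative to Ga, both the across-period and down-group shifts push Cl's first ionization energy up.
Ar > Cl: both are in period 3; the period trend gives Ar the larger value.
Tabulated first ionization energy (kJ/mol): Cl 1251, Ar 1521, Ga 579, Cs 376.
So from lowest to highest: Cs < Ga < Cl < Ar.

Cs < Ga < Cl < Ar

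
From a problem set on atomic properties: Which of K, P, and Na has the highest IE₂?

IE_2 is the cost of taking one more electron from the +1 cation: K⁺ is the bare [Ar] core; P⁺ still has 4 valence electrons; Na⁺ is the bare [Ne] core.
Core electrons are held far more tightly than valence electrons, so K and Na top the IE_2 order.
The numbers (kJ/mol): K 3052, P 1907, Na 4562.
Overall IE_2 order: P < K < Na.

Na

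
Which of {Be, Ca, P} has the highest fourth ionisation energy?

Be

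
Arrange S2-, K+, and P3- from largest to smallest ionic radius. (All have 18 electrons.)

All of these have 18 electrons, so size is governed by nuclear charge alone: the more protons, the stronger the pull on the same electron cloud, and the smaller the ion.
Nuclear charges: K+ (Z=19), S2- (Z=16), P3- (Z=15).
Largest to smallest: P3- > S2- > K+.

P3- > S2- > K+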